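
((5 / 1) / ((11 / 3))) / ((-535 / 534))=-1602 / 1177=-1.36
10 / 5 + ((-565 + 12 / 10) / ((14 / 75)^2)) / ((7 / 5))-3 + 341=-15390395 / 1372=-11217.49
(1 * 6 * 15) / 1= 90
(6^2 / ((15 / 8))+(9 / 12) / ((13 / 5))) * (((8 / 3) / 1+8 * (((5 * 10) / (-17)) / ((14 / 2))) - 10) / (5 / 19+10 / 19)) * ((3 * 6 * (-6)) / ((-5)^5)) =-1102710942 / 120859375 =-9.12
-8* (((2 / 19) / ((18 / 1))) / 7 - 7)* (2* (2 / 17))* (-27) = -804288 / 2261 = -355.72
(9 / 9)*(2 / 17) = 2 / 17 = 0.12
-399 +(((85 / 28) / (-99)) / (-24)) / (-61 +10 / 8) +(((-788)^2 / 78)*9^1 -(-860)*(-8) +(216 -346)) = 3319558608647 / 51675624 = 64238.38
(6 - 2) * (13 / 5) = 52 / 5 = 10.40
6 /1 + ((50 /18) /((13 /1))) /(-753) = 528581 /88101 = 6.00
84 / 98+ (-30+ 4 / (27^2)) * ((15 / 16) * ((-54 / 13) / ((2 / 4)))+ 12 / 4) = 491537 / 3402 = 144.48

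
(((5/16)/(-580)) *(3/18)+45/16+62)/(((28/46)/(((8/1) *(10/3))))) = 83001365/29232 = 2839.40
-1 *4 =-4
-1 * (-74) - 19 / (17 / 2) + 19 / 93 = 113783 / 1581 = 71.97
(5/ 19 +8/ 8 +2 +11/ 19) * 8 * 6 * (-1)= -3504/ 19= -184.42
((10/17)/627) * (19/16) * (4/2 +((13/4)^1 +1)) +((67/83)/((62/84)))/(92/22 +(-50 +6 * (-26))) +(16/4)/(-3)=-3793487413/2848413920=-1.33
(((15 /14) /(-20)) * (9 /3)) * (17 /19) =-153 /1064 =-0.14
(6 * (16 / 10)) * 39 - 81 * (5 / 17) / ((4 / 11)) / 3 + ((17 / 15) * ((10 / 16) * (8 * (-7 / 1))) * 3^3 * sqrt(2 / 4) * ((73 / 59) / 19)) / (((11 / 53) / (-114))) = 119871 / 340 + 12431097 * sqrt(2) / 649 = 27440.74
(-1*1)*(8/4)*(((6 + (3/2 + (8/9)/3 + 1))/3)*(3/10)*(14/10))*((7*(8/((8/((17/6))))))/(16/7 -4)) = 110789/3888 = 28.50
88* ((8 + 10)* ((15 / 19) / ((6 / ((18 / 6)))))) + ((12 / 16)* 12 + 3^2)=12222 / 19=643.26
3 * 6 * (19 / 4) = 171 / 2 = 85.50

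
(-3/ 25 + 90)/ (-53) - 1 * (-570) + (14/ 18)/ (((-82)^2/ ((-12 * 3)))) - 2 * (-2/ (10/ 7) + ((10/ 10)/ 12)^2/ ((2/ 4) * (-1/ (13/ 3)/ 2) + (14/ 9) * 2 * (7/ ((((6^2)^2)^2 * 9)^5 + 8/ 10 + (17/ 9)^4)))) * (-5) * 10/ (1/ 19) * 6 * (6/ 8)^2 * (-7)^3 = 1543195251983938076069795056463972020663629568654038641/ 461398505352184297508264326342201103051457535400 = 3344603.92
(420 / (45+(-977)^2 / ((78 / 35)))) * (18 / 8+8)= 67158 / 6682405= 0.01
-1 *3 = -3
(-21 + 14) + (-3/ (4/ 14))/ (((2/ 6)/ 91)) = -5747/ 2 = -2873.50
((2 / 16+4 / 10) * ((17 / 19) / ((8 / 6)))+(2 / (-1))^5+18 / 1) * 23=-954247 / 3040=-313.90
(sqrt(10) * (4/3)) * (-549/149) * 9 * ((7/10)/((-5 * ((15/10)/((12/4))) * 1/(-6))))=-276696 * sqrt(10)/3725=-234.90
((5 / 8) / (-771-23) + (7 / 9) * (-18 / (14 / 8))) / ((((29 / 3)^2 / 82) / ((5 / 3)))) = -11.70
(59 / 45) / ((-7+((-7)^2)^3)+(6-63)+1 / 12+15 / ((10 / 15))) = 0.00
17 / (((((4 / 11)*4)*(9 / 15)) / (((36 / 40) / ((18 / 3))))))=187 / 64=2.92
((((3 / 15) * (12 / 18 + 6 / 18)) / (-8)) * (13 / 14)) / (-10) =13 / 5600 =0.00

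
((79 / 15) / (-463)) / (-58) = 79 / 402810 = 0.00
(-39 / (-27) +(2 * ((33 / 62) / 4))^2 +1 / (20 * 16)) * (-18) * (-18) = 37821861 / 76880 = 491.96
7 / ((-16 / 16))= -7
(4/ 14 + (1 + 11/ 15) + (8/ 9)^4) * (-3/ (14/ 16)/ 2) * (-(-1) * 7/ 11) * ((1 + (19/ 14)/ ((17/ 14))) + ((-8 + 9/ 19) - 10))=191813264/ 4316895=44.43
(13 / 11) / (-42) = -0.03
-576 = -576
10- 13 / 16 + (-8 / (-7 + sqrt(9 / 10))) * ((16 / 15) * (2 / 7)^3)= 1024 * sqrt(10) / 824915 + 10426697 / 1131312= 9.22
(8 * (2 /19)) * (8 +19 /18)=1304 /171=7.63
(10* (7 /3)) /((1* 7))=10 /3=3.33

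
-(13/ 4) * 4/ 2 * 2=-13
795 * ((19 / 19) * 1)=795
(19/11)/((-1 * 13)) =-19/143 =-0.13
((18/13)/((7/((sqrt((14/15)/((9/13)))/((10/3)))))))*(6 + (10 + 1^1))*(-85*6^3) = -187272*sqrt(2730)/455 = -21505.16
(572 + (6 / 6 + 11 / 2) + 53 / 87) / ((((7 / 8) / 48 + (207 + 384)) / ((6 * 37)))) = 217.53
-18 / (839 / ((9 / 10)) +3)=-162 / 8417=-0.02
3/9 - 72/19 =-197/57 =-3.46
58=58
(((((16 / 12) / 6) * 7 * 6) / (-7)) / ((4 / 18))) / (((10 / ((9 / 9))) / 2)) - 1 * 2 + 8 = 24 / 5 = 4.80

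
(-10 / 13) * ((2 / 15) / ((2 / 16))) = -32 / 39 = -0.82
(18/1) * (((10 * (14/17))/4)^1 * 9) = 5670/17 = 333.53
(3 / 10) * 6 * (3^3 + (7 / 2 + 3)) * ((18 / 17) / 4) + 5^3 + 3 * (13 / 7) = 348749 / 2380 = 146.53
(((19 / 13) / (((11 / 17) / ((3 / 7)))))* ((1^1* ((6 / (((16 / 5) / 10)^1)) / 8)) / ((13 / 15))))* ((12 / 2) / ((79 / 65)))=16351875 / 1265264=12.92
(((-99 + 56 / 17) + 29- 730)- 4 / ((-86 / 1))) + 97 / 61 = -35452931 / 44591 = -795.07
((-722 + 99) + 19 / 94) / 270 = -2.31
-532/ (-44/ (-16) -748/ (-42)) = -44688/ 1727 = -25.88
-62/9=-6.89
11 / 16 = 0.69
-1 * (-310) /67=310 /67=4.63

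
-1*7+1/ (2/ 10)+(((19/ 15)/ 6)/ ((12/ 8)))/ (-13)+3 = 1736/ 1755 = 0.99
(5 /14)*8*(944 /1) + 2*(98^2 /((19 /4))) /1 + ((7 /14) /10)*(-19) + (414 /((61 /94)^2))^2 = 35843621292040433 /36829937060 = 973219.73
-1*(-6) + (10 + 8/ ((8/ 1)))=17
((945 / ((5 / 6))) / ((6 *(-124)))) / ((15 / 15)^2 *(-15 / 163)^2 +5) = -717363 / 2357240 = -0.30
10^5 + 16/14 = 700008/7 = 100001.14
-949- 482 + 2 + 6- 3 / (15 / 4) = -1423.80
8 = 8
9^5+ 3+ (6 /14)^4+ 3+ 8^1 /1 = 141810344 /2401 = 59063.03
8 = 8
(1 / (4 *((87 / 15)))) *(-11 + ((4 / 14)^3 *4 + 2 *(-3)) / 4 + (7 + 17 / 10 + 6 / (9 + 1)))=-1362 / 9947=-0.14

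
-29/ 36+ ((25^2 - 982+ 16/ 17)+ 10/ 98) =-10698589/ 29988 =-356.76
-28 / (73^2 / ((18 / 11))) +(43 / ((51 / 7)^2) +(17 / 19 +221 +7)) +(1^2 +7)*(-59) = -701927992510 / 2896892361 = -242.30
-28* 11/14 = -22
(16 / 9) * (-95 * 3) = -1520 / 3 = -506.67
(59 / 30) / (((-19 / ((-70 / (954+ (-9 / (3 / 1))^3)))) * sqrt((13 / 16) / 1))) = 1652 * sqrt(13) / 686907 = 0.01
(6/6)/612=0.00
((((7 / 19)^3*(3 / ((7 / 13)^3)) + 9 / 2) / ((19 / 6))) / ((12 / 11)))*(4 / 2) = 824043 / 260642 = 3.16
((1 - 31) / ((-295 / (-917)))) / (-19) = 5502 / 1121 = 4.91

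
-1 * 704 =-704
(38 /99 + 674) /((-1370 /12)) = -133528 /22605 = -5.91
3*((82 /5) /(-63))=-82 /105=-0.78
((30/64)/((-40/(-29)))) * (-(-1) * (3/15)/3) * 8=29/160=0.18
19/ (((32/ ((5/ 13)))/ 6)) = 285/ 208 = 1.37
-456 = -456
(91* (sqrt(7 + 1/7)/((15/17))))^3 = 151114054* sqrt(14)/27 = 20941370.98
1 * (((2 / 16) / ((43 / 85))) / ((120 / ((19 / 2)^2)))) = 0.19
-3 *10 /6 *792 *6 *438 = -10406880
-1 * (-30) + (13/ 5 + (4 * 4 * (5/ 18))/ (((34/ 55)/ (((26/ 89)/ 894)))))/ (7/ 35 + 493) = 450380589907/ 15010046334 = 30.01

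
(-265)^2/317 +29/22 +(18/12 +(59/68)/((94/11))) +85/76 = 95525650703/423489176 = 225.57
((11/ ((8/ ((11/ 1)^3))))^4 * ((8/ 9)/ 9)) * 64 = 45949729863572161/ 648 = 70910076949957.04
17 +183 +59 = 259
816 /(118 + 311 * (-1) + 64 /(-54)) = -22032 /5243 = -4.20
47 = 47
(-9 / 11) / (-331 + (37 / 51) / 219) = 100521 / 40665922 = 0.00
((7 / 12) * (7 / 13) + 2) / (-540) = -361 / 84240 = -0.00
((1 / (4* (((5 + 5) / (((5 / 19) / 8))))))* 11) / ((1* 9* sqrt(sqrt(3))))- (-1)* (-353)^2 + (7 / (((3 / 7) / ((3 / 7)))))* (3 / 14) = 11* 3^(3 / 4) / 32832 + 249221 / 2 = 124610.50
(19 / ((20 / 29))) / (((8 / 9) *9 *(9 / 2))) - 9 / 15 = 119 / 720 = 0.17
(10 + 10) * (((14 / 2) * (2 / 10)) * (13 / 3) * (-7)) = -2548 / 3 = -849.33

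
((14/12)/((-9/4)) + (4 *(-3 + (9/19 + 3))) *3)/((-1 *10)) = -265/513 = -0.52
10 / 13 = 0.77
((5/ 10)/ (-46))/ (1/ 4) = -1/ 23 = -0.04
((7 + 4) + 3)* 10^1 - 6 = 134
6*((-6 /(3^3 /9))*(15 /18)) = -10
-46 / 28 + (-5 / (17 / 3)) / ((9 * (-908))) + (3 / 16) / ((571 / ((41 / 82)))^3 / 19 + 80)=-186610099906553 / 113596222459776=-1.64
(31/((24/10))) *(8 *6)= 620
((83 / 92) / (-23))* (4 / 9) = -83 / 4761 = -0.02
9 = 9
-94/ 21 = -4.48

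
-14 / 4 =-7 / 2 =-3.50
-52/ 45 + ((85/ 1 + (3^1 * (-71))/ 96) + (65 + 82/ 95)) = 807059/ 5472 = 147.49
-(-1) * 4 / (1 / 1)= 4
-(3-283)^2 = -78400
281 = 281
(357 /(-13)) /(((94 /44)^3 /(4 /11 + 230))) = -875689584 /1349699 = -648.80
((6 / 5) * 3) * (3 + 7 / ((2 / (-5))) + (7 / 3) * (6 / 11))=-2619 / 55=-47.62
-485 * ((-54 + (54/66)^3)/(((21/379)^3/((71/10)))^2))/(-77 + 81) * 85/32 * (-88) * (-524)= 8504024996987911905638851465/6149748528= 1382824835563408245.05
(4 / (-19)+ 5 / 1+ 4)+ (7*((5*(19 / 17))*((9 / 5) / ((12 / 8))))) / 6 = 5366 / 323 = 16.61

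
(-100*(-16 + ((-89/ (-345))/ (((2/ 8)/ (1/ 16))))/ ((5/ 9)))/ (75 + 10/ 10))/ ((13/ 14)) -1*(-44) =755659/ 11362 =66.51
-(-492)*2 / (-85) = -984 / 85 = -11.58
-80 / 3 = -26.67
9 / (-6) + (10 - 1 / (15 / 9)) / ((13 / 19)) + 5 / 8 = 6689 / 520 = 12.86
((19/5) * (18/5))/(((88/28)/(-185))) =-44289/55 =-805.25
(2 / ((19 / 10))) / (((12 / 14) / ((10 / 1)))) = 700 / 57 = 12.28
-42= -42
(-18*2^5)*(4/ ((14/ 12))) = -13824/ 7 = -1974.86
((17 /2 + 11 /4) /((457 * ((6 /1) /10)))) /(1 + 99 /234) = 975 /33818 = 0.03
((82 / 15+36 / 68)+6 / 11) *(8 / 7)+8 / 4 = 186062 / 19635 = 9.48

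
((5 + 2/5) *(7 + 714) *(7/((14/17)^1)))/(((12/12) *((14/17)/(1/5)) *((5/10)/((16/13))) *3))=2143224/325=6594.54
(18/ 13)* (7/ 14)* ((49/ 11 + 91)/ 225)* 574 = 24108/ 143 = 168.59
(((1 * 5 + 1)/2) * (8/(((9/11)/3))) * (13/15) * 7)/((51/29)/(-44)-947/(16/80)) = -10218208/90628665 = -0.11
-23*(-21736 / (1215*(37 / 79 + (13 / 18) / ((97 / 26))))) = 957737066 / 1540755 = 621.60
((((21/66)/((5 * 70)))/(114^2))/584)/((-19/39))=-13/52874659200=-0.00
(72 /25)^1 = 72 /25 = 2.88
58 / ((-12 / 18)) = -87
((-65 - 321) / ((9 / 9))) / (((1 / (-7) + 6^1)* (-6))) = 1351 / 123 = 10.98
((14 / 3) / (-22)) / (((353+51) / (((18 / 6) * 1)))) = -7 / 4444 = -0.00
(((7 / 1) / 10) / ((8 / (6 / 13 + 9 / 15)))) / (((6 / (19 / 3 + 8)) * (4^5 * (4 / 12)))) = 6923 / 10649600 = 0.00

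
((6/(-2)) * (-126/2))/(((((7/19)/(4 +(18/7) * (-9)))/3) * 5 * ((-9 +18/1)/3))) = -68742/35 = -1964.06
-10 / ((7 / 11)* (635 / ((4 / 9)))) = -88 / 8001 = -0.01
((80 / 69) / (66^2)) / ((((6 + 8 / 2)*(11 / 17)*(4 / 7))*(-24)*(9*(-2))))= 119 / 714140064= 0.00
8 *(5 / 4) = 10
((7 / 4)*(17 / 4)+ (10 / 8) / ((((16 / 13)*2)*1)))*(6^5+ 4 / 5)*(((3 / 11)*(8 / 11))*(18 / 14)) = 266928939 / 16940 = 15757.32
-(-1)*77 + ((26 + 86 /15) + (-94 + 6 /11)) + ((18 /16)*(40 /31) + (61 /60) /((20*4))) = 27405121 /1636800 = 16.74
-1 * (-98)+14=112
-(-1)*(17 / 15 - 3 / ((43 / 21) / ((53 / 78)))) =2311 / 16770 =0.14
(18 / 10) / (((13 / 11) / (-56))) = -5544 / 65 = -85.29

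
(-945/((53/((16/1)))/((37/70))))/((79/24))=-45.81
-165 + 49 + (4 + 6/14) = -781/7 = -111.57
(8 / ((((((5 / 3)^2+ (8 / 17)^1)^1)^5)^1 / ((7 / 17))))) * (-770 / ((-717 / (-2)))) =-2893341163680 / 147905309506927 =-0.02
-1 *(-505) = 505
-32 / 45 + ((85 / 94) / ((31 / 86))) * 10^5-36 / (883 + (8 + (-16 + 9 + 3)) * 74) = 250857.19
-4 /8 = -1 /2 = -0.50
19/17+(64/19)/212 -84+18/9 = -1384353/17119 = -80.87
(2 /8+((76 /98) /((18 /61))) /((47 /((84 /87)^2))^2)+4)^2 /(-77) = -57170179822147680559441 /243596554737732603448272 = -0.23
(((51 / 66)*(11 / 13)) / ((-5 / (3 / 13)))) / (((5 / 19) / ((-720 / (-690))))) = -11628 / 97175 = -0.12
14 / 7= 2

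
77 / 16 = 4.81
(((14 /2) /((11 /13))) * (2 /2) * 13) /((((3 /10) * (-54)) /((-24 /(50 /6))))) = 9464 /495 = 19.12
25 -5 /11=270 /11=24.55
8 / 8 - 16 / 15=-1 / 15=-0.07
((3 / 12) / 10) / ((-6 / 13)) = -13 / 240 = -0.05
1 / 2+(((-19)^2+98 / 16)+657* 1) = 8197 / 8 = 1024.62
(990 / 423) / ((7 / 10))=1100 / 329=3.34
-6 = -6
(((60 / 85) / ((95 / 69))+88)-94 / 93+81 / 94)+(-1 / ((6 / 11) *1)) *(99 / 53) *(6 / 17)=65215591153 / 748271490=87.15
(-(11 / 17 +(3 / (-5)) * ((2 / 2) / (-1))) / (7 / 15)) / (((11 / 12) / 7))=-3816 / 187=-20.41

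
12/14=6/7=0.86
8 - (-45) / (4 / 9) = 437 / 4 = 109.25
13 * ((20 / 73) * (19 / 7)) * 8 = 39520 / 511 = 77.34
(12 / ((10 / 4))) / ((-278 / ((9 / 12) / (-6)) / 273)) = 819 / 1390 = 0.59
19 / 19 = 1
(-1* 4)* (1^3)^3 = -4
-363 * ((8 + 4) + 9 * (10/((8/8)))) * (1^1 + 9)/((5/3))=-222156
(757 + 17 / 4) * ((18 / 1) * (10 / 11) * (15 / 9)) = 228375 / 11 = 20761.36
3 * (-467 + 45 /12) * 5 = -6948.75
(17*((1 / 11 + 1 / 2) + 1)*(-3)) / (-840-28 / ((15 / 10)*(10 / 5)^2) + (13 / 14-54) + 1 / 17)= 637245 / 7050373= 0.09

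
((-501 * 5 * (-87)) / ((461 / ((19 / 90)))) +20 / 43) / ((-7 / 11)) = -43726881 / 277522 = -157.56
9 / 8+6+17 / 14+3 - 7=243 / 56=4.34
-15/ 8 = -1.88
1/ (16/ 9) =9/ 16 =0.56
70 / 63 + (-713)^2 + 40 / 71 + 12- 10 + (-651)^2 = 595658978 / 639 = 932173.67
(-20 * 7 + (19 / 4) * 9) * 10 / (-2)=1945 / 4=486.25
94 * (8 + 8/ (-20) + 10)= 8272/ 5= 1654.40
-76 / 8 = -19 / 2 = -9.50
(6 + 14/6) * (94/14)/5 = 235/21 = 11.19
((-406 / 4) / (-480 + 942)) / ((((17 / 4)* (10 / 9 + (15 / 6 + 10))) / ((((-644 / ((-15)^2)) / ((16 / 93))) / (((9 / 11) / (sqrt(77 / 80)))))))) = 20677* sqrt(385) / 5355000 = 0.08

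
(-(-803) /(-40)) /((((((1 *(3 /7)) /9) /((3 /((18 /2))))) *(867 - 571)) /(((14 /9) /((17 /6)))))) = -39347 /150960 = -0.26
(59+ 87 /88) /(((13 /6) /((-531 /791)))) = -8409447 /452452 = -18.59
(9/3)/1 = 3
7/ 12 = 0.58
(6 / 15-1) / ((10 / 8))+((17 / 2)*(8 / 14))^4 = 556.09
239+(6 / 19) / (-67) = 304241 / 1273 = 239.00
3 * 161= 483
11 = 11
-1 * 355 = -355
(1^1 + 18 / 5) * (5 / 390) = 23 / 390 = 0.06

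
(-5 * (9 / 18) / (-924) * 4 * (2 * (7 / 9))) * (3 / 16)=5 / 1584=0.00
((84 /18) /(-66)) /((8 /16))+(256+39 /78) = 50759 /198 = 256.36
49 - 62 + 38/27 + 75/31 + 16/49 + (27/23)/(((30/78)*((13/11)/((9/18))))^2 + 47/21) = -62169436939/7345469313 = -8.46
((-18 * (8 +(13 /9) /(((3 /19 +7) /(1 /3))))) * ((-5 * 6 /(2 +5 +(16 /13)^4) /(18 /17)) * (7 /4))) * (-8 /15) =-538403411 /1303182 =-413.15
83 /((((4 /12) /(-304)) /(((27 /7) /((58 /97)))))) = -99123912 /203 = -488295.13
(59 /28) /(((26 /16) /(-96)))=-124.48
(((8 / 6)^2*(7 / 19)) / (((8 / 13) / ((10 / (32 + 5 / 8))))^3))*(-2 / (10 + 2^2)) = -35152000 / 3040308351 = -0.01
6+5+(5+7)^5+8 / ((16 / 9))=497695 / 2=248847.50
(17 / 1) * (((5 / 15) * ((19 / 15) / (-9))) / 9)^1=-323 / 3645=-0.09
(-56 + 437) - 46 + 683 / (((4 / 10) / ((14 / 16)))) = 29265 / 16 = 1829.06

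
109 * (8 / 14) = 436 / 7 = 62.29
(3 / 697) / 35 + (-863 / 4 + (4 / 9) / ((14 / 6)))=-63102859 / 292740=-215.56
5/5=1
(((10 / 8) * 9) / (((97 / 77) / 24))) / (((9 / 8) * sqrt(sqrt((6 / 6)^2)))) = 18480 / 97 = 190.52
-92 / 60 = -23 / 15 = -1.53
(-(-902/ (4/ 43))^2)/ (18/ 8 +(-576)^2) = -376088449/ 1327113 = -283.39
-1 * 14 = -14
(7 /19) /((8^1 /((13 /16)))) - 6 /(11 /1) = -13591 /26752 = -0.51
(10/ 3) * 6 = 20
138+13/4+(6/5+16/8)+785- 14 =18309/20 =915.45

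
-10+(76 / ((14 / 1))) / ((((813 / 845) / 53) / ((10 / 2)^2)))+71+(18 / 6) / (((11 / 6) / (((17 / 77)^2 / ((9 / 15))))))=399640207327 / 53023047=7537.10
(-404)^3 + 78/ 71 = -4681687666/ 71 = -65939262.90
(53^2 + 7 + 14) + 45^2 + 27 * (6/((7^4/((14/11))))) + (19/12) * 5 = 220177303/45276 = 4863.00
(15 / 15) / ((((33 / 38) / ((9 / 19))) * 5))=6 / 55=0.11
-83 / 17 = -4.88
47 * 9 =423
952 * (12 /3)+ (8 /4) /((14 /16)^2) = 186720 /49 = 3810.61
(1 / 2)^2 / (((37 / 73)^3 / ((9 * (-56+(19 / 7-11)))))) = -787759425 / 709142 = -1110.86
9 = 9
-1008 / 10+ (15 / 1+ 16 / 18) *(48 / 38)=-23008 / 285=-80.73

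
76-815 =-739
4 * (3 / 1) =12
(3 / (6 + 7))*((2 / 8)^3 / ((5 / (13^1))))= 3 / 320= 0.01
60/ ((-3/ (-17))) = 340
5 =5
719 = 719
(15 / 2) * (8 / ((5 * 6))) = 2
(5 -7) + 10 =8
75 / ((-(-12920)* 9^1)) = 0.00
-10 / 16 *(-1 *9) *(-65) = -2925 / 8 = -365.62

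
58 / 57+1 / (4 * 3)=251 / 228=1.10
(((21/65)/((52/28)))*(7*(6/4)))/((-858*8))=-1029/3866720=-0.00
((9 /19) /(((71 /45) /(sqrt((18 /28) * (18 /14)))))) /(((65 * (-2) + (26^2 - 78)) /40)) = 2025 * sqrt(2) /122759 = 0.02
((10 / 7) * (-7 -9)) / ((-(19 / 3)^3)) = 4320 / 48013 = 0.09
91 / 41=2.22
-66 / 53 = -1.25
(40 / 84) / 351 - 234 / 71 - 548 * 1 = -288514972 / 523341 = -551.29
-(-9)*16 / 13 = 144 / 13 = 11.08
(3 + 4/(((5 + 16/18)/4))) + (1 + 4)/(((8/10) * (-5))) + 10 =3067/212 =14.47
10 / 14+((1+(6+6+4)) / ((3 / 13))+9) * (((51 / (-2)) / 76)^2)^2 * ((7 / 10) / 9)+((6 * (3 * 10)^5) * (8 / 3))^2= 706049122015641603716822797 / 4670704640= 151165440000000000.80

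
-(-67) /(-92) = -67 /92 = -0.73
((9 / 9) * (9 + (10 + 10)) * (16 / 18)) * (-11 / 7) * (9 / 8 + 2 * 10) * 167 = -9003137 / 63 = -142906.94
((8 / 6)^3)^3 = 262144 / 19683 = 13.32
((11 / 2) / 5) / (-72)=-11 / 720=-0.02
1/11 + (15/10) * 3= 101/22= 4.59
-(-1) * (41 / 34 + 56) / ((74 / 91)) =176995 / 2516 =70.35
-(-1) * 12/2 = 6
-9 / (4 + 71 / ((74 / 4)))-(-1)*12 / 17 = -2181 / 4930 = -0.44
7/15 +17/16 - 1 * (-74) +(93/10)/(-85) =1538563/20400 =75.42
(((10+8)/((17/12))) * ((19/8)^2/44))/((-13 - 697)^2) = 9747/3016534400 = 0.00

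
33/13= 2.54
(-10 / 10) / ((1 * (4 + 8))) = -1 / 12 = -0.08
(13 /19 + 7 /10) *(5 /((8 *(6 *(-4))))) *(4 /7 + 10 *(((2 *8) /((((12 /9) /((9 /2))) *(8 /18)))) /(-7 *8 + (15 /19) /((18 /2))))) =124145731 /162766464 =0.76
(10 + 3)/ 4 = 13/ 4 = 3.25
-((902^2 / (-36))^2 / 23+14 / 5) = -206859860087 / 9315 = -22207177.68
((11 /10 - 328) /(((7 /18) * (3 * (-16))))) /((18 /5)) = 467 /96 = 4.86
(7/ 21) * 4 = 4/ 3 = 1.33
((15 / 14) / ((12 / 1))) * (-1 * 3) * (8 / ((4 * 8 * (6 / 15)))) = -75 / 448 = -0.17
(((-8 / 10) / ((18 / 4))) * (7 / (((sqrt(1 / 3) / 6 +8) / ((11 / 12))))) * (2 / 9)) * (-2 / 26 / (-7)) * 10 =-2816 / 808587 +176 * sqrt(3) / 7277283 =-0.00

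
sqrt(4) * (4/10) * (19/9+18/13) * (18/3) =3272/195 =16.78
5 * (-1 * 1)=-5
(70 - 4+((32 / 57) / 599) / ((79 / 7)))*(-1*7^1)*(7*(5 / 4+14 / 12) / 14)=-558.25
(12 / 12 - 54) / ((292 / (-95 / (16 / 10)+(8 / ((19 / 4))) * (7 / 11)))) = 10.58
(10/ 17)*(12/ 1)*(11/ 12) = 110/ 17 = 6.47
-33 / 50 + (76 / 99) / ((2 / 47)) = 86033 / 4950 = 17.38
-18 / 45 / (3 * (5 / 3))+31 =773 / 25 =30.92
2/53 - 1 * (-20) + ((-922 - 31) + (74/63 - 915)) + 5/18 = -4110331/2226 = -1846.51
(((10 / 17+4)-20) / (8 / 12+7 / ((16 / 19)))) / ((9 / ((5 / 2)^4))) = -163750 / 21981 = -7.45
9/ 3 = 3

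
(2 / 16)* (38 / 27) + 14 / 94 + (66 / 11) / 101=197005 / 512676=0.38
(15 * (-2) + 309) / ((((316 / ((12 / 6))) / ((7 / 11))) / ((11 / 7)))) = 279 / 158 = 1.77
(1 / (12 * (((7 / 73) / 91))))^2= 900601 / 144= 6254.17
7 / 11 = 0.64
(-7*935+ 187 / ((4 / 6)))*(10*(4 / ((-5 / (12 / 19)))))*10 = 6013920 / 19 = 316522.11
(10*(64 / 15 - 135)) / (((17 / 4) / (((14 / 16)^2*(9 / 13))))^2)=-127125747 / 6251648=-20.33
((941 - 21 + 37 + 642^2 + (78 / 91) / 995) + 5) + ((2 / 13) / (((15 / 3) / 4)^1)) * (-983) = 37395539196 / 90545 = 413005.02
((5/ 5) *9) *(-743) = -6687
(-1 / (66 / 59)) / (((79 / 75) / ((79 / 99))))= -1475 / 2178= -0.68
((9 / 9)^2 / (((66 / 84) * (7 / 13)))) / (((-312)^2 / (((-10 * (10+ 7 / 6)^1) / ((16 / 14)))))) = -2345 / 988416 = -0.00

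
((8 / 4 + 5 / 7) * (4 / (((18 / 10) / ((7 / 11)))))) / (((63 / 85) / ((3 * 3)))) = 46.61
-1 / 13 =-0.08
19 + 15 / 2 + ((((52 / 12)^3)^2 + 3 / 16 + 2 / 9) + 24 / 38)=1473453529 / 221616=6648.68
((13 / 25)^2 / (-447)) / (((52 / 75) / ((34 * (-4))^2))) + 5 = -41487 / 3725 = -11.14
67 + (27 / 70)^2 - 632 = -2767771 / 4900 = -564.85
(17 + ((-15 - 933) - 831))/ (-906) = 881/ 453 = 1.94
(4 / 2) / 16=1 / 8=0.12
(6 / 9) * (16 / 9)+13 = 383 / 27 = 14.19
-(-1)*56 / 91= 8 / 13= 0.62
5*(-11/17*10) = -32.35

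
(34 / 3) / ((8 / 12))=17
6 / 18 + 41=124 / 3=41.33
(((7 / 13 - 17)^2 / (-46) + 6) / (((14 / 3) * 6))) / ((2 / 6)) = 318 / 27209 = 0.01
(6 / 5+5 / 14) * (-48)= -2616 / 35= -74.74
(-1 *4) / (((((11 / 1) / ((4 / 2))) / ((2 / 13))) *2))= -8 / 143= -0.06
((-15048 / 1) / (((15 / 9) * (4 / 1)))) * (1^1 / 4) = -5643 / 10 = -564.30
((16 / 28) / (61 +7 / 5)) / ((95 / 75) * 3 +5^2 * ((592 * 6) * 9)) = 25 / 2181826374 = 0.00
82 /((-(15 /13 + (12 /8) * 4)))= -1066 /93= -11.46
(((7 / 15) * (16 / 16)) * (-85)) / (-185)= 119 / 555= 0.21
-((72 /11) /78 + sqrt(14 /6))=-sqrt(21) /3 - 12 /143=-1.61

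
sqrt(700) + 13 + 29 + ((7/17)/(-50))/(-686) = 10 * sqrt(7) + 3498601/83300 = 68.46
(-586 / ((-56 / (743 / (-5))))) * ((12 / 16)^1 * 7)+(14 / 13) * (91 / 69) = -45055853 / 5520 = -8162.29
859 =859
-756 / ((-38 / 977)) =369306 / 19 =19437.16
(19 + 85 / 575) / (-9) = -734 / 345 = -2.13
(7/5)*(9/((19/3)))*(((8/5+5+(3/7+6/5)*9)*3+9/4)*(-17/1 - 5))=-2745171/950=-2889.65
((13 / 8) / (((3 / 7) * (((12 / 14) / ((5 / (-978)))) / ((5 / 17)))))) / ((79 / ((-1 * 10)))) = 79625 / 94568688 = 0.00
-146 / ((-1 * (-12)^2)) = 73 / 72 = 1.01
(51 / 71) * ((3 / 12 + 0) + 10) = 2091 / 284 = 7.36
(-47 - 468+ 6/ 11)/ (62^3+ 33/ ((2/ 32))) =-5659/ 2627416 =-0.00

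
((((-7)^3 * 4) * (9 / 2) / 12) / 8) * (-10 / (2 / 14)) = 36015 / 8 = 4501.88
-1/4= -0.25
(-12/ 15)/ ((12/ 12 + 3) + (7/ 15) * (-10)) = 6/ 5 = 1.20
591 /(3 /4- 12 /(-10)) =3940 /13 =303.08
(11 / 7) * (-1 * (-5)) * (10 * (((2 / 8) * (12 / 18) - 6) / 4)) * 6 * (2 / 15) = -91.67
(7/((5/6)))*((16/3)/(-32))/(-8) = 7/40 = 0.18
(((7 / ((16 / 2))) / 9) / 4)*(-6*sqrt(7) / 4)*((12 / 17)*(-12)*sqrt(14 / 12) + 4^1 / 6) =-7*sqrt(7) / 288 + 49*sqrt(6) / 136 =0.82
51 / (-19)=-51 / 19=-2.68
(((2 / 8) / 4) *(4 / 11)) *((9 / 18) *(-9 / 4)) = -9 / 352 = -0.03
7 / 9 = 0.78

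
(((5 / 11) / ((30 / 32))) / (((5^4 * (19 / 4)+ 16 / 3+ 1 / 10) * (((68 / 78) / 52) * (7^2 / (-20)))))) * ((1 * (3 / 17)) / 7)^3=-13478400 / 211960143284659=-0.00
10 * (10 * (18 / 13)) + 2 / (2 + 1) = 5426 / 39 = 139.13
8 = 8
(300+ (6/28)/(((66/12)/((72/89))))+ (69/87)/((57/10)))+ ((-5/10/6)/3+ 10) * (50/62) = 1298814595861/4214019348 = 308.21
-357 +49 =-308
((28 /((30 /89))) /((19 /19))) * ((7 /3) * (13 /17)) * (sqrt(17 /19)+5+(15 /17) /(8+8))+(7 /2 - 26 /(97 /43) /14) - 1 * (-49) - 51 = 113386 * sqrt(323) /14535+10595561701 /14128632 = 890.13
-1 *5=-5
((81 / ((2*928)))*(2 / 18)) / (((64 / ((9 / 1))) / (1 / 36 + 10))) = 3249 / 475136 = 0.01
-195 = -195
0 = 0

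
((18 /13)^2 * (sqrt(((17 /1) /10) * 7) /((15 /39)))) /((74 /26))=6.04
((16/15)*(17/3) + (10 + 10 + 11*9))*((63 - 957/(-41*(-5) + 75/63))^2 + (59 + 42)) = 369960569995423/843700500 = 438497.51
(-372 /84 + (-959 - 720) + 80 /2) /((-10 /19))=109288 /35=3122.51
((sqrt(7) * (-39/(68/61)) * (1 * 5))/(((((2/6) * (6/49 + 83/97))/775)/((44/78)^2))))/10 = -27188467075 * sqrt(7)/2054858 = -35006.76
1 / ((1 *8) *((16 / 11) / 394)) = 2167 / 64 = 33.86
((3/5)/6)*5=1/2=0.50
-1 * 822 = -822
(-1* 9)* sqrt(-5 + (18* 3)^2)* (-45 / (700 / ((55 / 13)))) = 891* sqrt(2911) / 364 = 132.07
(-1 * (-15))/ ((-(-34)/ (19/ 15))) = 19/ 34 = 0.56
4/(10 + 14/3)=3/11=0.27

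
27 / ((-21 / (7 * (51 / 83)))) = -459 / 83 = -5.53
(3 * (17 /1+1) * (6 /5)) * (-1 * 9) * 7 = -20412 /5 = -4082.40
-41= -41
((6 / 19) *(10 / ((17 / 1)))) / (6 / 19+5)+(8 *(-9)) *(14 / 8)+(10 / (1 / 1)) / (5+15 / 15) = -640261 / 5151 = -124.30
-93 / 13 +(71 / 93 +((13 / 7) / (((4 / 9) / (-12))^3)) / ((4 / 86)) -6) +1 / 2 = -6651291415 / 8463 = -785925.96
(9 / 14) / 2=9 / 28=0.32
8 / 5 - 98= -482 / 5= -96.40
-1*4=-4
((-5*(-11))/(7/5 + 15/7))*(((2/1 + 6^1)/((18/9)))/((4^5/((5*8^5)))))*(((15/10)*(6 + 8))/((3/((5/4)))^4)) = 6288.74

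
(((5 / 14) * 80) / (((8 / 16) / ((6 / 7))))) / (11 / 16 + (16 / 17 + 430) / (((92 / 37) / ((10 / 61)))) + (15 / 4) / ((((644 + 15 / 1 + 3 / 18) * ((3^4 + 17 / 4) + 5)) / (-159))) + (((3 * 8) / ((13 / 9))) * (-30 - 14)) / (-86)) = 1.30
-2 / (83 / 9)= -18 / 83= -0.22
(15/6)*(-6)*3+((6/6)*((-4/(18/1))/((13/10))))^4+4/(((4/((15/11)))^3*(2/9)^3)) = -30.56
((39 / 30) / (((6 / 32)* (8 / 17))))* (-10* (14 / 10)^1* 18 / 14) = -1326 / 5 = -265.20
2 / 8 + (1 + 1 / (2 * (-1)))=3 / 4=0.75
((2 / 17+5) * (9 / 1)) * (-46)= -36018 / 17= -2118.71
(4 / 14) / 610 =1 / 2135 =0.00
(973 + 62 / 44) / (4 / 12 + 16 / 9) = 192933 / 418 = 461.56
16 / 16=1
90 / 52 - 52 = -1307 / 26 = -50.27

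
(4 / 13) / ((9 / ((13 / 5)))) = 4 / 45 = 0.09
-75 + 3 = -72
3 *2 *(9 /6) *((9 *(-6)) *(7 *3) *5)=-51030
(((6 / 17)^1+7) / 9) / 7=125 / 1071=0.12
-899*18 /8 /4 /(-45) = 899 /80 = 11.24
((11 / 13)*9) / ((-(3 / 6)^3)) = -792 / 13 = -60.92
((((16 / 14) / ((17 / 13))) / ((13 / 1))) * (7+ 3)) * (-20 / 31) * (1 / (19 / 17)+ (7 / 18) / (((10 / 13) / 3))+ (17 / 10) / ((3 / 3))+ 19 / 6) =-663760 / 210273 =-3.16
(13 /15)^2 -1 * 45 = -9956 /225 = -44.25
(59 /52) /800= 59 /41600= 0.00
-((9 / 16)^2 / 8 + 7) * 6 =-43251 / 1024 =-42.24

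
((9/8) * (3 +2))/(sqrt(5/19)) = 9 * sqrt(95)/8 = 10.97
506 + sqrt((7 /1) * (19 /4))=sqrt(133) /2 + 506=511.77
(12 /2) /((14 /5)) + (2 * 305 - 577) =35.14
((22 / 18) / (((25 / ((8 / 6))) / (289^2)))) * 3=3674924 / 225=16333.00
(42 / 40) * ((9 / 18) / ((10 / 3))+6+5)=4683 / 400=11.71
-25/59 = -0.42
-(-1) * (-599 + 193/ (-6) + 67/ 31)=-629.01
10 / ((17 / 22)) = 220 / 17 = 12.94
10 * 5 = 50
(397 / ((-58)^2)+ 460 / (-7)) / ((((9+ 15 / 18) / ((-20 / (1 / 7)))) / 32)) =1482874560 / 49619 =29885.22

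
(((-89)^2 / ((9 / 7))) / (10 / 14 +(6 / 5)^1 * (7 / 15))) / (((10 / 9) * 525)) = 8.29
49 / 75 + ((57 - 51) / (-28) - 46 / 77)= -1829 / 11550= -0.16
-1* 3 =-3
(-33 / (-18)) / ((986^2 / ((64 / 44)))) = 2 / 729147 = 0.00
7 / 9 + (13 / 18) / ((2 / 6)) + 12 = 269 / 18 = 14.94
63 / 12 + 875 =880.25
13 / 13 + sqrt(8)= 1 + 2*sqrt(2)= 3.83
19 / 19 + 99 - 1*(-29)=129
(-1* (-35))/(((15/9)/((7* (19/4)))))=2793/4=698.25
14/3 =4.67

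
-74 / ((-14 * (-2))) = -37 / 14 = -2.64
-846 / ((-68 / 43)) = 18189 / 34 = 534.97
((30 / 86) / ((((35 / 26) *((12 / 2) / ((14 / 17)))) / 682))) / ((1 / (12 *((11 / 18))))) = 390104 / 2193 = 177.89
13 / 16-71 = -1123 / 16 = -70.19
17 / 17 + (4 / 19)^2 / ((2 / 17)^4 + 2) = 1.02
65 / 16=4.06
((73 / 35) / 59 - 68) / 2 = -140347 / 4130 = -33.98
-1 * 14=-14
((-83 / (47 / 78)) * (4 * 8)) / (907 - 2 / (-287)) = -59457216 / 12234617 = -4.86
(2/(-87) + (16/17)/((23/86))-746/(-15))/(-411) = -3017848/23301645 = -0.13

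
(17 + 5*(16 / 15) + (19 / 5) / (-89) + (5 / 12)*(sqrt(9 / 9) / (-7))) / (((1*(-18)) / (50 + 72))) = -50690939 / 336420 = -150.68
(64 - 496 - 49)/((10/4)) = -962/5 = -192.40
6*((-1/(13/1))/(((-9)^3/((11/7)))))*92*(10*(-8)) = -161920/22113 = -7.32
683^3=318611987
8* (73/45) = 584/45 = 12.98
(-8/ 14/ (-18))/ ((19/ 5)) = 10/ 1197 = 0.01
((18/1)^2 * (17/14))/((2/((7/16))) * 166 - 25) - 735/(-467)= 10839/5137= 2.11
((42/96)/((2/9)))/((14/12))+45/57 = 753/304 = 2.48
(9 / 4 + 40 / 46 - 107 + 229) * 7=80577 / 92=875.84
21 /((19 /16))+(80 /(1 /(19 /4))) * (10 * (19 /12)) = 343958 /57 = 6034.35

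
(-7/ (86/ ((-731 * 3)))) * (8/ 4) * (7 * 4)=9996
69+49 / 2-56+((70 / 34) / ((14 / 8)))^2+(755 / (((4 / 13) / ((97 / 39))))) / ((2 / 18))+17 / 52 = 206505237 / 3757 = 54965.46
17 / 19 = 0.89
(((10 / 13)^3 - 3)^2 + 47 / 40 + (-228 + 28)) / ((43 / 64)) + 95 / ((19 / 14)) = -224454450446 / 1037763935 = -216.29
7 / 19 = 0.37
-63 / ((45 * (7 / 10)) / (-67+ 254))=-374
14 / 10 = 7 / 5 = 1.40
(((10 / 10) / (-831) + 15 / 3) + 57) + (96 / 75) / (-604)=194485127 / 3137025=62.00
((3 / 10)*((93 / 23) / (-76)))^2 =77841 / 305550400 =0.00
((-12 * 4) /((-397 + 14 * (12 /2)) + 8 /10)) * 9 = 2160 /1561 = 1.38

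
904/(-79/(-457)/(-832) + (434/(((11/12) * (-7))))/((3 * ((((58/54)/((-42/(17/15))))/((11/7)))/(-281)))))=-169455190528/64387831811107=-0.00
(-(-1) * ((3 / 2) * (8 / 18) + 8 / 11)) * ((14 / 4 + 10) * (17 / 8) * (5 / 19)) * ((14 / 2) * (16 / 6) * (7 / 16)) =287385 / 3344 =85.94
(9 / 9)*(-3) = -3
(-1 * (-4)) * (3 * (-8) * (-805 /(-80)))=-966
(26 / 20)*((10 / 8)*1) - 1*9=-59 / 8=-7.38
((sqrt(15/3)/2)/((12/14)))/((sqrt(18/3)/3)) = 7 * sqrt(30)/24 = 1.60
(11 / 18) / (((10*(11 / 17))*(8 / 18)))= 17 / 80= 0.21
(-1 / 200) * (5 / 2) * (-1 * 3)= 3 / 80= 0.04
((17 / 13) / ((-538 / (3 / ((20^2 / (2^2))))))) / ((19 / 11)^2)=-6171 / 252483400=-0.00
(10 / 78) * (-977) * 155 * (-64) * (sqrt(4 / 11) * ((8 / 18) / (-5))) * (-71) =5504965120 * sqrt(11) / 3861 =4728801.81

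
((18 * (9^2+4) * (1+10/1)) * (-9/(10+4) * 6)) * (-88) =39988080/7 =5712582.86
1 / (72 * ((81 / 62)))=31 / 2916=0.01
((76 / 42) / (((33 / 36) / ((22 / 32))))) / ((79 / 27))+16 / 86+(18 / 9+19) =1029625 / 47558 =21.65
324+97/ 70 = 22777/ 70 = 325.39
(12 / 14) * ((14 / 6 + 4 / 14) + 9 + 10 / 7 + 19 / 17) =10114 / 833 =12.14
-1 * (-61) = 61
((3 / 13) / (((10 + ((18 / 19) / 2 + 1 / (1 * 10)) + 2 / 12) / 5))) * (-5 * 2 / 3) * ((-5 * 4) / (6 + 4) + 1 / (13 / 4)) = 0.61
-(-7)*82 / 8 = 287 / 4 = 71.75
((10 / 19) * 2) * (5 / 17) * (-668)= -66800 / 323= -206.81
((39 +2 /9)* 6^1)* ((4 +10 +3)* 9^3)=2916486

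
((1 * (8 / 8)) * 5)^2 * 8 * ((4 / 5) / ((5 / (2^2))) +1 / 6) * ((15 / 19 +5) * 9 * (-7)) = -58844.21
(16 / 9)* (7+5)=64 / 3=21.33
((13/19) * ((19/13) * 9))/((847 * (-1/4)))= -0.04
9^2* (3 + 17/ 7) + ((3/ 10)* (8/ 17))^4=160673668902/ 365404375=439.71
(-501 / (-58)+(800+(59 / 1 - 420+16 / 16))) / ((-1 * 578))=-26021 / 33524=-0.78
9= 9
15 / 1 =15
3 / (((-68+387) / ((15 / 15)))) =3 / 319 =0.01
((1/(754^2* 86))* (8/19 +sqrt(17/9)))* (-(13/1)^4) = -0.00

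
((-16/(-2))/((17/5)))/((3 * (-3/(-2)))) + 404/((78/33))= 341006/1989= 171.45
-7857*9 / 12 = -23571 / 4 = -5892.75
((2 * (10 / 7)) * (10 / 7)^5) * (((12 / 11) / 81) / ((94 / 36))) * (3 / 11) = 16000000 / 669069863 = 0.02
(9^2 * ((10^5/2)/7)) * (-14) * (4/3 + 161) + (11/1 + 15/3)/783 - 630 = -1029567193274/783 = -1314900629.98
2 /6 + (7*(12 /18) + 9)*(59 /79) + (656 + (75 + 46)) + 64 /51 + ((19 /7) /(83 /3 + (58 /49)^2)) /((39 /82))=8652421526551 /10966434375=788.99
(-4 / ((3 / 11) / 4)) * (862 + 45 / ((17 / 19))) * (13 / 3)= -35484592 / 153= -231925.44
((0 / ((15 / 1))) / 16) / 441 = 0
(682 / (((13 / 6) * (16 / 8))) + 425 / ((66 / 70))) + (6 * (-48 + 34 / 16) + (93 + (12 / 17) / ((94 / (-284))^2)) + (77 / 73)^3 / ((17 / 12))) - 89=8627716913455427 / 25068624268116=344.16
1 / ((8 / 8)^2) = 1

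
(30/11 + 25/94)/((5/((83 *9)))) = 462393/1034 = 447.19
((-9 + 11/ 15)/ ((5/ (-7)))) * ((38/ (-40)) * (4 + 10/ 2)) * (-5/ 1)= 12369/ 25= 494.76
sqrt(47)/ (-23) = -sqrt(47)/ 23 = -0.30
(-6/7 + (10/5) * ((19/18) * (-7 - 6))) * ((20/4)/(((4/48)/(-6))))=71320/7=10188.57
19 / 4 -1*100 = -381 / 4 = -95.25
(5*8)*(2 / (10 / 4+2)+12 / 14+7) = 20920 / 63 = 332.06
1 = 1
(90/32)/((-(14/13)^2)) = -7605/3136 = -2.43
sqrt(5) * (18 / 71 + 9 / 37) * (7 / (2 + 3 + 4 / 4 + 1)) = 1305 * sqrt(5) / 2627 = 1.11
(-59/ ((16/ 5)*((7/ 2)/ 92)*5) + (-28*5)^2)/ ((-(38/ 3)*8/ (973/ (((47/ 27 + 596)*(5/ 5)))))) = -3074191137/ 9812512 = -313.29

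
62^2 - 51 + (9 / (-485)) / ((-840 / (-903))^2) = 2943351359 / 776000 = 3792.98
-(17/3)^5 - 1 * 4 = -1420829/243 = -5847.03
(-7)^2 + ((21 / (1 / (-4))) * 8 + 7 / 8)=-4977 / 8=-622.12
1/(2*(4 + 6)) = 1/20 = 0.05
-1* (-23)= 23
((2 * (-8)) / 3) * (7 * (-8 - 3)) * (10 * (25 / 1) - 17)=95685.33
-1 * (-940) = 940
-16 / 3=-5.33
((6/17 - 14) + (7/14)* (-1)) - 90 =-3541/34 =-104.15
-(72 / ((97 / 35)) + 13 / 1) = -3781 / 97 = -38.98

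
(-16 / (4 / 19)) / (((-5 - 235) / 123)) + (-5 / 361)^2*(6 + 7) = 101526559 / 2606420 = 38.95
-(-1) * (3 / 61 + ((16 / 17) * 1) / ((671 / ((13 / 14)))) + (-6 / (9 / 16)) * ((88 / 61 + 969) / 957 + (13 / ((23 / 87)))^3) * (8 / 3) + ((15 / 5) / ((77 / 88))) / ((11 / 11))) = -2572881423044732545 / 760702339089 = -3382244.66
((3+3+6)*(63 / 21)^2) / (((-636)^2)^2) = 1 / 1514972352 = 0.00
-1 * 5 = -5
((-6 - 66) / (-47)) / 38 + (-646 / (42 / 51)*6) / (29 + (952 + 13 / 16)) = -4.75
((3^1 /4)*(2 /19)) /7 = 3 /266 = 0.01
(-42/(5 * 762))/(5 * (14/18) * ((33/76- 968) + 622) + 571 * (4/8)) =0.00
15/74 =0.20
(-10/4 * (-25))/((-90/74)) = -925/18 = -51.39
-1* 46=-46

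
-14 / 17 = -0.82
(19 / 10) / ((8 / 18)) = 171 / 40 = 4.28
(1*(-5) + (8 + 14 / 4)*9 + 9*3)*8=1004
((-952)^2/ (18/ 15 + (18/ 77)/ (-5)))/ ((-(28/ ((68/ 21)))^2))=-73498480/ 6993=-10510.29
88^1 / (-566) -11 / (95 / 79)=-9.30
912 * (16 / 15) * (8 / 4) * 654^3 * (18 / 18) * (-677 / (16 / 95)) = -2187656311769856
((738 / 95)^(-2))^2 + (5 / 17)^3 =37479802762625 / 1457378007133968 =0.03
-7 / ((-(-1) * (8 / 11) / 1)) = -9.62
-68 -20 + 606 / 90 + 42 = -589 / 15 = -39.27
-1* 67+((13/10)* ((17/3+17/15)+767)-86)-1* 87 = 38297/50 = 765.94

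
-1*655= -655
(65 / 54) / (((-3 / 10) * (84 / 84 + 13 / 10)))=-3250 / 1863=-1.74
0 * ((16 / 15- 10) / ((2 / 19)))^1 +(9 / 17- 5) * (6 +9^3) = -55860 / 17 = -3285.88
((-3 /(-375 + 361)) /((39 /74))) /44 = 37 /4004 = 0.01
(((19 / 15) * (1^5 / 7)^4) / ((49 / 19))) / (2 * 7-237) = -361 / 393535905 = -0.00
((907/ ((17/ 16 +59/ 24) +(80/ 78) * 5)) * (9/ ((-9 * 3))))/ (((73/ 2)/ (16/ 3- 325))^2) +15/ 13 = -1288327275931/ 480713103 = -2680.03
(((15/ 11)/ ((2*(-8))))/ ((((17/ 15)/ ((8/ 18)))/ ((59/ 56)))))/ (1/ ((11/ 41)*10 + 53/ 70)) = -2912535/ 24043712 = -0.12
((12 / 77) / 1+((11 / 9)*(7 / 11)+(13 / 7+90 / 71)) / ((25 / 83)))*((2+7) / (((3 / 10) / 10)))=64516112 / 16401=3933.67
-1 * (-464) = 464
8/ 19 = 0.42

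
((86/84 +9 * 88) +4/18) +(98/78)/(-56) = 793.22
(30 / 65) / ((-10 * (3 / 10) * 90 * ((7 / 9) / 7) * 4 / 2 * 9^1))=-1 / 1170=-0.00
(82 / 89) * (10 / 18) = 410 / 801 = 0.51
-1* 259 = -259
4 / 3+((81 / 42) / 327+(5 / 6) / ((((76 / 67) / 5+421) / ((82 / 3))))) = 2700252673 / 1938018474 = 1.39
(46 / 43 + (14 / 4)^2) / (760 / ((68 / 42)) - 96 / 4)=38947 / 1302384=0.03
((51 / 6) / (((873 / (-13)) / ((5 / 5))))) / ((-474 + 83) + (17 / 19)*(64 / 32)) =247 / 759510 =0.00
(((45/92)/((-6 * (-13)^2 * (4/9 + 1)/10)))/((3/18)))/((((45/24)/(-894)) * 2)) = 241380/50531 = 4.78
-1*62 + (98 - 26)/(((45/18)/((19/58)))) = -7622/145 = -52.57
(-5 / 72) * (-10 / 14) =25 / 504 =0.05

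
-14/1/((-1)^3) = 14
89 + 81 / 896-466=-337711 / 896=-376.91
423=423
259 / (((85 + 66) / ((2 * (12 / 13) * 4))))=24864 / 1963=12.67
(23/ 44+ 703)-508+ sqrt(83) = sqrt(83)+ 8603/ 44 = 204.63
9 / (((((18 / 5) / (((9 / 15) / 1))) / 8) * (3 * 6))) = 2 / 3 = 0.67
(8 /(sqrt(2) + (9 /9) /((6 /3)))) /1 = -16 /7 + 32 * sqrt(2) /7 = 4.18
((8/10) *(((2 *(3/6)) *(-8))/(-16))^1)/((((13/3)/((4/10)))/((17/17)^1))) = 12/325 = 0.04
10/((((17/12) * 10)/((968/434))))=5808/3689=1.57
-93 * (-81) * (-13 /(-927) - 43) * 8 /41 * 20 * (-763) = 964174021.80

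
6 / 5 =1.20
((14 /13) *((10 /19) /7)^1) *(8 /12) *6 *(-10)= -800 /247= -3.24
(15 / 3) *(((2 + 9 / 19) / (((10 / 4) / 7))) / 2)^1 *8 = 2632 / 19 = 138.53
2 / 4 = 1 / 2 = 0.50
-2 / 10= -1 / 5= -0.20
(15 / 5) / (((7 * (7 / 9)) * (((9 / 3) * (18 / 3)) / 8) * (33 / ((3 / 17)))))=0.00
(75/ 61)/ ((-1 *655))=-15/ 7991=-0.00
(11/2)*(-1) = -11/2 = -5.50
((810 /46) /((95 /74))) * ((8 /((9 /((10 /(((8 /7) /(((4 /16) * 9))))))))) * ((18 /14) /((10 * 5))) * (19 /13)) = 26973 /2990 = 9.02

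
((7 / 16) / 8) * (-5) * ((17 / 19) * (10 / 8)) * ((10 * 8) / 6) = -14875 / 3648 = -4.08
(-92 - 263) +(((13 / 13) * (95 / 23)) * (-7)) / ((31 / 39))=-279050 / 713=-391.37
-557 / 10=-55.70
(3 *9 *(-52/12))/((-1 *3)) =39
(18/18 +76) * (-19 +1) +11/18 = -24937/18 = -1385.39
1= 1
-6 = -6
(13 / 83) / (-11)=-13 / 913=-0.01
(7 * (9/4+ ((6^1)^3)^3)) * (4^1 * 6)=1693053306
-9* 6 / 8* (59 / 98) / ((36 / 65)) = -11505 / 1568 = -7.34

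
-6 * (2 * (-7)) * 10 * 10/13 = 8400/13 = 646.15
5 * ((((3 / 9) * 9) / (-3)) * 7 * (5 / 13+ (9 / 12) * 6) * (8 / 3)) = -17780 / 39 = -455.90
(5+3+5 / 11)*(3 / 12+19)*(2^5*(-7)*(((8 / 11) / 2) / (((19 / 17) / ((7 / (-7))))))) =2479008 / 209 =11861.28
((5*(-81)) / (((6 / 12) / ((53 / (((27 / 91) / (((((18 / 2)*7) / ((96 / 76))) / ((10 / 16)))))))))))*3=-34638786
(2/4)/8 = 1/16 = 0.06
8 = 8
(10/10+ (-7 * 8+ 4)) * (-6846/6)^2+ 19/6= -398375567/6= -66395927.83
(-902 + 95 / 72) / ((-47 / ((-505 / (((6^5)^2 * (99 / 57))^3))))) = -224623641955 / 26884978004965518006744942379008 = -0.00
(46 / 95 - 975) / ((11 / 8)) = -740632 / 1045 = -708.74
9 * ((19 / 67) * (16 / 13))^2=831744 / 758641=1.10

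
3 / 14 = 0.21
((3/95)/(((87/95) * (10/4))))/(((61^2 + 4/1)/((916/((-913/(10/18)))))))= -1832/887641425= -0.00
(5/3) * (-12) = -20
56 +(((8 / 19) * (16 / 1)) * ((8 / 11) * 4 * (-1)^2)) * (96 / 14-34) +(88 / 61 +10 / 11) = -2224482 / 4697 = -473.60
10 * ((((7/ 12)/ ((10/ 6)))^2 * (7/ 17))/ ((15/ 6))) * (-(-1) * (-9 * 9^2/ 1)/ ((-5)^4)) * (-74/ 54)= 342657/ 1062500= 0.32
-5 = -5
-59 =-59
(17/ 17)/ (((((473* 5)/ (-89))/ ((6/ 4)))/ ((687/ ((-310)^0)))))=-183429/ 4730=-38.78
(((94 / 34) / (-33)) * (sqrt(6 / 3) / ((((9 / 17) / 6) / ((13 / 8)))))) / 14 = -611 * sqrt(2) / 5544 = -0.16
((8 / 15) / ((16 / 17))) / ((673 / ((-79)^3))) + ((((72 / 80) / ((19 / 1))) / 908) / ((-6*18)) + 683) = 373202647183 / 1393271520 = 267.86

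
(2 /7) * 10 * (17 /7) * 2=680 /49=13.88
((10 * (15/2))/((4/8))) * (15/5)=450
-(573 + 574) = -1147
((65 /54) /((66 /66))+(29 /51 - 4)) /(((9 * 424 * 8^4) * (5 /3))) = -409 /4782882816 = -0.00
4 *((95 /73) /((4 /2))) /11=190 /803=0.24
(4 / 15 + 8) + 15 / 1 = 349 / 15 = 23.27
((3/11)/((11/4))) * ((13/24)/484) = 0.00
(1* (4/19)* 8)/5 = 32/95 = 0.34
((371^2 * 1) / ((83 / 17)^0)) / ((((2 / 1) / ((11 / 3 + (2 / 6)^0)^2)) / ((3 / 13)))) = 13488818 / 39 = 345867.13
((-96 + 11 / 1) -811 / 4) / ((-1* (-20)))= -1151 / 80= -14.39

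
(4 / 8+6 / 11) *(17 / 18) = 391 / 396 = 0.99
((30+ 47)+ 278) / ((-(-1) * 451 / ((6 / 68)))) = 1065 / 15334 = 0.07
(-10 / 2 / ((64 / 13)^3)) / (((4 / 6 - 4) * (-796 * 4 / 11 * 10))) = -72501 / 16693329920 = -0.00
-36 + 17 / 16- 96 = -2095 / 16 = -130.94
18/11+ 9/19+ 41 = 9010/209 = 43.11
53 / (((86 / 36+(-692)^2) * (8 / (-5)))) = -477 / 6895676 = -0.00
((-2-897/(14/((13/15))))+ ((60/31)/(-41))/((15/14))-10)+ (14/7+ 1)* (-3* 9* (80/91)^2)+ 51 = -8333158461/105251510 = -79.17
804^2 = 646416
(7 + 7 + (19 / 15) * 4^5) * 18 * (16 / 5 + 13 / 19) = 43540524 / 475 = 91664.26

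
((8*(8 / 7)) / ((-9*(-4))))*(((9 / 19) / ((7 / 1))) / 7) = 16 / 6517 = 0.00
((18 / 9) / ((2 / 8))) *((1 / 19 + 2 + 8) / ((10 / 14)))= 10696 / 95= 112.59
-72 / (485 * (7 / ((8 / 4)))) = -144 / 3395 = -0.04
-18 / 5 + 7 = 17 / 5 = 3.40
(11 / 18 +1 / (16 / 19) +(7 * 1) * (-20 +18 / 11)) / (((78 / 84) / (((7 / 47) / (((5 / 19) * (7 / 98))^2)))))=-174017005687 / 3024450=-57536.74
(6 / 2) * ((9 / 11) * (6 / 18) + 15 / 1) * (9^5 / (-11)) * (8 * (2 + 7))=-2142770112 / 121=-17708843.90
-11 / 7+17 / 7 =6 / 7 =0.86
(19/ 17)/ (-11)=-19/ 187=-0.10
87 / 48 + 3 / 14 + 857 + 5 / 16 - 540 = 319.34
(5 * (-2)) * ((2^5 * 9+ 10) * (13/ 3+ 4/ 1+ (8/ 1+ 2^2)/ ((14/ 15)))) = -1326100/ 21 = -63147.62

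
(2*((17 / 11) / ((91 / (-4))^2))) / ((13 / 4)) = 2176 / 1184183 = 0.00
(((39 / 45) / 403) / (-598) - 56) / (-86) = 15571921 / 23914020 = 0.65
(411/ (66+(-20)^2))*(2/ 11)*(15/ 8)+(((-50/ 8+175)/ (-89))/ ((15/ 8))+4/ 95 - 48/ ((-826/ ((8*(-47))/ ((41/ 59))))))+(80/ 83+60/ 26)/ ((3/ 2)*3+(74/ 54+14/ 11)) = -7210128041505227999/ 227786812965191480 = -31.65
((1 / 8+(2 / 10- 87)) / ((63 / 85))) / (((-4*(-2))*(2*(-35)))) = 58939 / 282240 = 0.21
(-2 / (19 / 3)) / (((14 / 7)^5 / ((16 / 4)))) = -3 / 76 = -0.04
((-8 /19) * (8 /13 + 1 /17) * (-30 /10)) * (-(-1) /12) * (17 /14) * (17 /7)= 2533 /12103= 0.21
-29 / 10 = -2.90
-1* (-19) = 19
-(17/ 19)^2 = -289/ 361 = -0.80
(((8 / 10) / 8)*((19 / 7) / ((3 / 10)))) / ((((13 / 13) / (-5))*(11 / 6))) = -190 / 77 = -2.47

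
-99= -99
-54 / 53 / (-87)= 18 / 1537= 0.01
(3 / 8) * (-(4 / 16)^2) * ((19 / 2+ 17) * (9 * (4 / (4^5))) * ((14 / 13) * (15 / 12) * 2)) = -50085 / 851968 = -0.06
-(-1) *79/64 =79/64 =1.23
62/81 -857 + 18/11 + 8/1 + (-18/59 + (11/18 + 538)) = -32413223/105138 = -308.29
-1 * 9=-9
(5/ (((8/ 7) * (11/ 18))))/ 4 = 315/ 176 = 1.79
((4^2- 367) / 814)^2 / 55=123201 / 36442780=0.00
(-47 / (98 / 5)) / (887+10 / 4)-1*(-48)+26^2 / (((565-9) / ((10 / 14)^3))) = 4108587104 / 84817383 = 48.44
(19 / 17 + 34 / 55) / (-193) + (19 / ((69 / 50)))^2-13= 151684009082 / 859146255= 176.55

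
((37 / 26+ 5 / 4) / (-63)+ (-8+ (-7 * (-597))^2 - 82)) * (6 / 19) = 57211903337 / 10374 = 5514931.88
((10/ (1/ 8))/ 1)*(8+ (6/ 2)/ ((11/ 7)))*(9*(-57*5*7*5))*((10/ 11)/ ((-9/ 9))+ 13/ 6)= -10829259000/ 121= -89498008.26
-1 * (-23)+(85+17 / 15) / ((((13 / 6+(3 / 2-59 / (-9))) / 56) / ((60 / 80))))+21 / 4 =175787 / 460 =382.15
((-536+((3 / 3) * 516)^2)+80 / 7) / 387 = 206680 / 301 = 686.64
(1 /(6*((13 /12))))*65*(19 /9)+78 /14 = 1681 /63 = 26.68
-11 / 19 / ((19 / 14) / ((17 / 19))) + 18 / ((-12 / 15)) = -313891 / 13718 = -22.88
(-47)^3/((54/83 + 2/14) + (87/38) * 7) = -48770302/7901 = -6172.67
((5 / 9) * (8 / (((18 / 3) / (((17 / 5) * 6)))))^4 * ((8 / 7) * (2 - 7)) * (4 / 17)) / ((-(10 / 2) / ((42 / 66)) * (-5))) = -643956736 / 61875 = -10407.38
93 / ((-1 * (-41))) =93 / 41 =2.27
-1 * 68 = -68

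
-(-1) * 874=874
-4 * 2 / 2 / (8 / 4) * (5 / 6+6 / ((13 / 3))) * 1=-173 / 39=-4.44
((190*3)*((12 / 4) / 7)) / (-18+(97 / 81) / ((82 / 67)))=-11357820 / 791399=-14.35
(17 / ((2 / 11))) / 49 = 187 / 98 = 1.91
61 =61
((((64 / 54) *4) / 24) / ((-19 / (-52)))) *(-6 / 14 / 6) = -416 / 10773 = -0.04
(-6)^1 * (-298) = 1788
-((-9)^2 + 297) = -378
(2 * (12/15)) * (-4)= -32/5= -6.40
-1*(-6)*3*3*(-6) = -324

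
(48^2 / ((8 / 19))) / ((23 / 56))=306432 / 23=13323.13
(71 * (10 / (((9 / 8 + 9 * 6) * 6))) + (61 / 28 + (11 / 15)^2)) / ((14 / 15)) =643373 / 123480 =5.21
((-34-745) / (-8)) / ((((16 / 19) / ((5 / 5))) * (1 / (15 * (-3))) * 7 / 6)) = -1998135 / 448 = -4460.12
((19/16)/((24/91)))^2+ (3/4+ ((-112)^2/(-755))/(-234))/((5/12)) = 160965468211/7236403200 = 22.24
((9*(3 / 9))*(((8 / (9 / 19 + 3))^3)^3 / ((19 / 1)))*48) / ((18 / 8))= 284936905588473856 / 46411484401953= 6139.36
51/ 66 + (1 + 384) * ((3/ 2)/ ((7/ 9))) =8176/ 11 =743.27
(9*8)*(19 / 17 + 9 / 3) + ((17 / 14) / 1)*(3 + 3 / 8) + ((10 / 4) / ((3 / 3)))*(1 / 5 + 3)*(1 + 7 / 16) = 594179 / 1904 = 312.07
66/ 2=33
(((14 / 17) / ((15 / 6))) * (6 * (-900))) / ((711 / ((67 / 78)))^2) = -1256920 / 484120611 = -0.00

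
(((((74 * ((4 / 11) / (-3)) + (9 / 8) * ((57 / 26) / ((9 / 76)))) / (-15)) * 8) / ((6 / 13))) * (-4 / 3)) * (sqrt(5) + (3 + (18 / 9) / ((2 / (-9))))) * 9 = -162776 / 165 + 81388 * sqrt(5) / 495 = -618.87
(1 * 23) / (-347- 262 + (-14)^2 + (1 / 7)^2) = -1127 / 20236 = -0.06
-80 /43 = -1.86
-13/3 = -4.33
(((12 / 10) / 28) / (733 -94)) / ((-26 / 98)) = -7 / 27690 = -0.00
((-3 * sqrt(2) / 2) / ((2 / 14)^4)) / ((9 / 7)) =-16807 * sqrt(2) / 6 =-3961.45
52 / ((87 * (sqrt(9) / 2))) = 104 / 261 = 0.40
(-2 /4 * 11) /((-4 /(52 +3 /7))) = 72.09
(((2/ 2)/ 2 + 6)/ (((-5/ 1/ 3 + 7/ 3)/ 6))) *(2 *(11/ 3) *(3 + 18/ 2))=5148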